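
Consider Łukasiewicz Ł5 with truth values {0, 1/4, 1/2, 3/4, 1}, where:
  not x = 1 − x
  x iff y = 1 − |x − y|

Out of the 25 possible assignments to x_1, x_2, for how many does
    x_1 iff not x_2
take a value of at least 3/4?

13

value 1: 5 assignments (counts)
value 3/4: 8 assignments (counts)
value 1/2: 6 assignments
value 1/4: 4 assignments
value 0: 2 assignments
So 13 of the 25 assignments meet the threshold.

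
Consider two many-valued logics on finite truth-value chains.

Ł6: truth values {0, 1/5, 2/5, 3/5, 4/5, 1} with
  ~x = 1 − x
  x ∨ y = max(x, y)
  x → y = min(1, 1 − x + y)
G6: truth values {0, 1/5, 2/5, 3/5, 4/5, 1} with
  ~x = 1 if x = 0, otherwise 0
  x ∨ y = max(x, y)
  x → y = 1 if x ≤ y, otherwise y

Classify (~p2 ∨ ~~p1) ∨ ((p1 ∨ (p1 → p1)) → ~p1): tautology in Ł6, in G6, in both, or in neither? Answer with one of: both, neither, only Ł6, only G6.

only G6

In Ł6: at p1 = 1/5, p2 = 1/5 the value is 4/5 — not a tautology.
In G6: every assignment gives 1 — tautology.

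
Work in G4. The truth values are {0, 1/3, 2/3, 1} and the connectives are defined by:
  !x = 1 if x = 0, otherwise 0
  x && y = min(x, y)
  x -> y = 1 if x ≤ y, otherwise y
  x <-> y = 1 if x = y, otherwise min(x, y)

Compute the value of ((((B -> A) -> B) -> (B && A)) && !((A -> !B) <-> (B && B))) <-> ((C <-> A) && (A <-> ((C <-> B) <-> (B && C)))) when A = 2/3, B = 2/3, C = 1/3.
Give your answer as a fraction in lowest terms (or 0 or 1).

B -> A = 2/3 -> 2/3 = 1
(B -> A) -> B = 1 -> 2/3 = 2/3
B && A = 2/3 && 2/3 = 2/3
((B -> A) -> B) -> (B && A) = 2/3 -> 2/3 = 1
!B = !2/3 = 0
A -> !B = 2/3 -> 0 = 0
B && B = 2/3 && 2/3 = 2/3
(A -> !B) <-> (B && B) = 0 <-> 2/3 = 0
!((A -> !B) <-> (B && B)) = !0 = 1
(((B -> A) -> B) -> (B && A)) && !((A -> !B) <-> (B && B)) = 1 && 1 = 1
C <-> A = 1/3 <-> 2/3 = 1/3
C <-> B = 1/3 <-> 2/3 = 1/3
B && C = 2/3 && 1/3 = 1/3
(C <-> B) <-> (B && C) = 1/3 <-> 1/3 = 1
A <-> ((C <-> B) <-> (B && C)) = 2/3 <-> 1 = 2/3
(C <-> A) && (A <-> ((C <-> B) <-> (B && C))) = 1/3 && 2/3 = 1/3
((((B -> A) -> B) -> (B && A)) && !((A -> !B) <-> (B && B))) <-> ((C <-> A) && (A <-> ((C <-> B) <-> (B && C)))) = 1 <-> 1/3 = 1/3

1/3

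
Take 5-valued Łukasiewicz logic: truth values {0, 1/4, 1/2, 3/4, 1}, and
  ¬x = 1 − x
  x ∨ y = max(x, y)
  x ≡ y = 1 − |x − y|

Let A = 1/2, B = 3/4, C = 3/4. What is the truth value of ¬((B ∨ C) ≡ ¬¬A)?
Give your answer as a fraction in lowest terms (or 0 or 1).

1/4

B ∨ C = 3/4 ∨ 3/4 = 3/4
¬A = ¬1/2 = 1/2
¬¬A = ¬1/2 = 1/2
(B ∨ C) ≡ ¬¬A = 3/4 ≡ 1/2 = 3/4
¬((B ∨ C) ≡ ¬¬A) = ¬3/4 = 1/4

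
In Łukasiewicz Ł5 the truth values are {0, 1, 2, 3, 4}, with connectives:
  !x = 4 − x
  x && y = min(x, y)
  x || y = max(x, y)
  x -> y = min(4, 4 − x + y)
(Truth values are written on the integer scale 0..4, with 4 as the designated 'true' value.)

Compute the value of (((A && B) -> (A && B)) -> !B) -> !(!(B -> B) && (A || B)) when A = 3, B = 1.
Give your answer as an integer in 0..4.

A && B = 3 && 1 = 1
A && B = 3 && 1 = 1
(A && B) -> (A && B) = 1 -> 1 = 4
!B = !1 = 3
((A && B) -> (A && B)) -> !B = 4 -> 3 = 3
B -> B = 1 -> 1 = 4
!(B -> B) = !4 = 0
A || B = 3 || 1 = 3
!(B -> B) && (A || B) = 0 && 3 = 0
!(!(B -> B) && (A || B)) = !0 = 4
(((A && B) -> (A && B)) -> !B) -> !(!(B -> B) && (A || B)) = 3 -> 4 = 4

4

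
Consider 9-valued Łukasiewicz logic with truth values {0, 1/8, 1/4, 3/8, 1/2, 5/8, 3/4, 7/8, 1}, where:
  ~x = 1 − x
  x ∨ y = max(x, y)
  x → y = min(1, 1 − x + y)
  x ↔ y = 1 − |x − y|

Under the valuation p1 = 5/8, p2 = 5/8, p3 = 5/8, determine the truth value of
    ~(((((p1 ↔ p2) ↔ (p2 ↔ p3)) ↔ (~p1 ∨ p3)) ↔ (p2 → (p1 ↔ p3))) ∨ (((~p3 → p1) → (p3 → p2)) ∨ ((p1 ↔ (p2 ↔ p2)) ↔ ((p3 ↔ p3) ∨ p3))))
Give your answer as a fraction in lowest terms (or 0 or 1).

0

p1 ↔ p2 = 5/8 ↔ 5/8 = 1
p2 ↔ p3 = 5/8 ↔ 5/8 = 1
(p1 ↔ p2) ↔ (p2 ↔ p3) = 1 ↔ 1 = 1
~p1 = ~5/8 = 3/8
~p1 ∨ p3 = 3/8 ∨ 5/8 = 5/8
((p1 ↔ p2) ↔ (p2 ↔ p3)) ↔ (~p1 ∨ p3) = 1 ↔ 5/8 = 5/8
p1 ↔ p3 = 5/8 ↔ 5/8 = 1
p2 → (p1 ↔ p3) = 5/8 → 1 = 1
(((p1 ↔ p2) ↔ (p2 ↔ p3)) ↔ (~p1 ∨ p3)) ↔ (p2 → (p1 ↔ p3)) = 5/8 ↔ 1 = 5/8
~p3 = ~5/8 = 3/8
~p3 → p1 = 3/8 → 5/8 = 1
p3 → p2 = 5/8 → 5/8 = 1
(~p3 → p1) → (p3 → p2) = 1 → 1 = 1
p2 ↔ p2 = 5/8 ↔ 5/8 = 1
p1 ↔ (p2 ↔ p2) = 5/8 ↔ 1 = 5/8
p3 ↔ p3 = 5/8 ↔ 5/8 = 1
(p3 ↔ p3) ∨ p3 = 1 ∨ 5/8 = 1
(p1 ↔ (p2 ↔ p2)) ↔ ((p3 ↔ p3) ∨ p3) = 5/8 ↔ 1 = 5/8
((~p3 → p1) → (p3 → p2)) ∨ ((p1 ↔ (p2 ↔ p2)) ↔ ((p3 ↔ p3) ∨ p3)) = 1 ∨ 5/8 = 1
((((p1 ↔ p2) ↔ (p2 ↔ p3)) ↔ (~p1 ∨ p3)) ↔ (p2 → (p1 ↔ p3))) ∨ (((~p3 → p1) → (p3 → p2)) ∨ ((p1 ↔ (p2 ↔ p2)) ↔ ((p3 ↔ p3) ∨ p3))) = 5/8 ∨ 1 = 1
~(((((p1 ↔ p2) ↔ (p2 ↔ p3)) ↔ (~p1 ∨ p3)) ↔ (p2 → (p1 ↔ p3))) ∨ (((~p3 → p1) → (p3 → p2)) ∨ ((p1 ↔ (p2 ↔ p2)) ↔ ((p3 ↔ p3) ∨ p3)))) = ~1 = 0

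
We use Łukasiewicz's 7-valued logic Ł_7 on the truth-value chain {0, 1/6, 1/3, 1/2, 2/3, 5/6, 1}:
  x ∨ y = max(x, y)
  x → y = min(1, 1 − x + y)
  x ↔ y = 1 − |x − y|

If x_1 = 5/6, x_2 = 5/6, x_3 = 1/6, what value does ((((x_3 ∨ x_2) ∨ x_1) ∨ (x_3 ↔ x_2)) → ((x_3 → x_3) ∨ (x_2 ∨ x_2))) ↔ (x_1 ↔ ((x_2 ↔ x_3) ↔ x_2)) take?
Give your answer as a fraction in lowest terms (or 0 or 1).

2/3

x_3 ∨ x_2 = 1/6 ∨ 5/6 = 5/6
(x_3 ∨ x_2) ∨ x_1 = 5/6 ∨ 5/6 = 5/6
x_3 ↔ x_2 = 1/6 ↔ 5/6 = 1/3
((x_3 ∨ x_2) ∨ x_1) ∨ (x_3 ↔ x_2) = 5/6 ∨ 1/3 = 5/6
x_3 → x_3 = 1/6 → 1/6 = 1
x_2 ∨ x_2 = 5/6 ∨ 5/6 = 5/6
(x_3 → x_3) ∨ (x_2 ∨ x_2) = 1 ∨ 5/6 = 1
(((x_3 ∨ x_2) ∨ x_1) ∨ (x_3 ↔ x_2)) → ((x_3 → x_3) ∨ (x_2 ∨ x_2)) = 5/6 → 1 = 1
x_2 ↔ x_3 = 5/6 ↔ 1/6 = 1/3
(x_2 ↔ x_3) ↔ x_2 = 1/3 ↔ 5/6 = 1/2
x_1 ↔ ((x_2 ↔ x_3) ↔ x_2) = 5/6 ↔ 1/2 = 2/3
((((x_3 ∨ x_2) ∨ x_1) ∨ (x_3 ↔ x_2)) → ((x_3 → x_3) ∨ (x_2 ∨ x_2))) ↔ (x_1 ↔ ((x_2 ↔ x_3) ↔ x_2)) = 1 ↔ 2/3 = 2/3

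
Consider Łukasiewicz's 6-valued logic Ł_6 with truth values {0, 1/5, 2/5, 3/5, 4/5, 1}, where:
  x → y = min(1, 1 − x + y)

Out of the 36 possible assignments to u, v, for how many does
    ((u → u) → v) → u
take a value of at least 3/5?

30

value 1: 21 assignments (counts)
value 4/5: 5 assignments (counts)
value 3/5: 4 assignments (counts)
value 2/5: 3 assignments
value 1/5: 2 assignments
value 0: 1 assignment
So 30 of the 36 assignments meet the threshold.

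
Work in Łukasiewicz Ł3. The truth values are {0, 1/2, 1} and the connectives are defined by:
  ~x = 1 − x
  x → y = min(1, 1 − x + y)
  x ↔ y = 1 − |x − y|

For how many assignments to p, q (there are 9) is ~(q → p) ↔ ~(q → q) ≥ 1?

6

p = 0, q = 0 ↦ 1  ≥
p = 0, q = 1/2 ↦ 1/2  <
p = 0, q = 1 ↦ 0  <
p = 1/2, q = 0 ↦ 1  ≥
p = 1/2, q = 1/2 ↦ 1  ≥
p = 1/2, q = 1 ↦ 1/2  <
p = 1, q = 0 ↦ 1  ≥
p = 1, q = 1/2 ↦ 1  ≥
p = 1, q = 1 ↦ 1  ≥
So 6 of the 9 assignments meet the threshold.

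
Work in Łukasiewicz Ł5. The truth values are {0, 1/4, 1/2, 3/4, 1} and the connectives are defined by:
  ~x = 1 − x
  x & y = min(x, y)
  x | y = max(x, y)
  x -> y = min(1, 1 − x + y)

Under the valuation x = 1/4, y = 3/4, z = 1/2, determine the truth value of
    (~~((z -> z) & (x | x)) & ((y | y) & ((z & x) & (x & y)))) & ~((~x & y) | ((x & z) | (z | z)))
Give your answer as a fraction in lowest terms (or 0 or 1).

z -> z = 1/2 -> 1/2 = 1
x | x = 1/4 | 1/4 = 1/4
(z -> z) & (x | x) = 1 & 1/4 = 1/4
~((z -> z) & (x | x)) = ~1/4 = 3/4
~~((z -> z) & (x | x)) = ~3/4 = 1/4
y | y = 3/4 | 3/4 = 3/4
z & x = 1/2 & 1/4 = 1/4
x & y = 1/4 & 3/4 = 1/4
(z & x) & (x & y) = 1/4 & 1/4 = 1/4
(y | y) & ((z & x) & (x & y)) = 3/4 & 1/4 = 1/4
~~((z -> z) & (x | x)) & ((y | y) & ((z & x) & (x & y))) = 1/4 & 1/4 = 1/4
~x = ~1/4 = 3/4
~x & y = 3/4 & 3/4 = 3/4
x & z = 1/4 & 1/2 = 1/4
z | z = 1/2 | 1/2 = 1/2
(x & z) | (z | z) = 1/4 | 1/2 = 1/2
(~x & y) | ((x & z) | (z | z)) = 3/4 | 1/2 = 3/4
~((~x & y) | ((x & z) | (z | z))) = ~3/4 = 1/4
(~~((z -> z) & (x | x)) & ((y | y) & ((z & x) & (x & y)))) & ~((~x & y) | ((x & z) | (z | z))) = 1/4 & 1/4 = 1/4

1/4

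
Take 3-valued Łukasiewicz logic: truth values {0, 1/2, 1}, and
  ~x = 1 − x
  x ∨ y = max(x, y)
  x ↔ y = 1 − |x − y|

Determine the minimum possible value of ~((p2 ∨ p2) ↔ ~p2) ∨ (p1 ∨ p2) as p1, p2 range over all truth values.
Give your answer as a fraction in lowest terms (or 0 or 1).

Take p1 = 0, p2 = 1/2:
p2 ∨ p2 = 1/2 ∨ 1/2 = 1/2
~p2 = ~1/2 = 1/2
(p2 ∨ p2) ↔ ~p2 = 1/2 ↔ 1/2 = 1
~((p2 ∨ p2) ↔ ~p2) = ~1 = 0
p1 ∨ p2 = 0 ∨ 1/2 = 1/2
~((p2 ∨ p2) ↔ ~p2) ∨ (p1 ∨ p2) = 0 ∨ 1/2 = 1/2
No assignment yields a value below 1/2, so this is the minimum.

1/2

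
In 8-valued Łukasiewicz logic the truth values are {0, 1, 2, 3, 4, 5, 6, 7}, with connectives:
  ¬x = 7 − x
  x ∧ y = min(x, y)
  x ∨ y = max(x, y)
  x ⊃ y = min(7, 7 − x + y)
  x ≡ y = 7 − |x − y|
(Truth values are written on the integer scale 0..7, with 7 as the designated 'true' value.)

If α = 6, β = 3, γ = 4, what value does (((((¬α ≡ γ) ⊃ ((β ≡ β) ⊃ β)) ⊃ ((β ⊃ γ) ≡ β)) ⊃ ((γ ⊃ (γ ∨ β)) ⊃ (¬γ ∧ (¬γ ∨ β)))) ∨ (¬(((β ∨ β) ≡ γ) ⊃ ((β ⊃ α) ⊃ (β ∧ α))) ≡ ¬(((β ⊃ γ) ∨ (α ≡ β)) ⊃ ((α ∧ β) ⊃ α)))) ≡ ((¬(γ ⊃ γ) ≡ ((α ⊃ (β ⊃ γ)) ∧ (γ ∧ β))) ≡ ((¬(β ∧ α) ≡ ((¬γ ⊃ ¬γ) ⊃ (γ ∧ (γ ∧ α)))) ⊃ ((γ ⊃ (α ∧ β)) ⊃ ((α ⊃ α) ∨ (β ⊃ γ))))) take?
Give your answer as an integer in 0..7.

5

¬α = ¬6 = 1
¬α ≡ γ = 1 ≡ 4 = 4
β ≡ β = 3 ≡ 3 = 7
(β ≡ β) ⊃ β = 7 ⊃ 3 = 3
(¬α ≡ γ) ⊃ ((β ≡ β) ⊃ β) = 4 ⊃ 3 = 6
β ⊃ γ = 3 ⊃ 4 = 7
(β ⊃ γ) ≡ β = 7 ≡ 3 = 3
((¬α ≡ γ) ⊃ ((β ≡ β) ⊃ β)) ⊃ ((β ⊃ γ) ≡ β) = 6 ⊃ 3 = 4
γ ∨ β = 4 ∨ 3 = 4
γ ⊃ (γ ∨ β) = 4 ⊃ 4 = 7
¬γ = ¬4 = 3
¬γ = ¬4 = 3
¬γ ∨ β = 3 ∨ 3 = 3
¬γ ∧ (¬γ ∨ β) = 3 ∧ 3 = 3
(γ ⊃ (γ ∨ β)) ⊃ (¬γ ∧ (¬γ ∨ β)) = 7 ⊃ 3 = 3
(((¬α ≡ γ) ⊃ ((β ≡ β) ⊃ β)) ⊃ ((β ⊃ γ) ≡ β)) ⊃ ((γ ⊃ (γ ∨ β)) ⊃ (¬γ ∧ (¬γ ∨ β))) = 4 ⊃ 3 = 6
β ∨ β = 3 ∨ 3 = 3
(β ∨ β) ≡ γ = 3 ≡ 4 = 6
β ⊃ α = 3 ⊃ 6 = 7
β ∧ α = 3 ∧ 6 = 3
(β ⊃ α) ⊃ (β ∧ α) = 7 ⊃ 3 = 3
((β ∨ β) ≡ γ) ⊃ ((β ⊃ α) ⊃ (β ∧ α)) = 6 ⊃ 3 = 4
¬(((β ∨ β) ≡ γ) ⊃ ((β ⊃ α) ⊃ (β ∧ α))) = ¬4 = 3
β ⊃ γ = 3 ⊃ 4 = 7
α ≡ β = 6 ≡ 3 = 4
(β ⊃ γ) ∨ (α ≡ β) = 7 ∨ 4 = 7
α ∧ β = 6 ∧ 3 = 3
(α ∧ β) ⊃ α = 3 ⊃ 6 = 7
((β ⊃ γ) ∨ (α ≡ β)) ⊃ ((α ∧ β) ⊃ α) = 7 ⊃ 7 = 7
¬(((β ⊃ γ) ∨ (α ≡ β)) ⊃ ((α ∧ β) ⊃ α)) = ¬7 = 0
¬(((β ∨ β) ≡ γ) ⊃ ((β ⊃ α) ⊃ (β ∧ α))) ≡ ¬(((β ⊃ γ) ∨ (α ≡ β)) ⊃ ((α ∧ β) ⊃ α)) = 3 ≡ 0 = 4
((((¬α ≡ γ) ⊃ ((β ≡ β) ⊃ β)) ⊃ ((β ⊃ γ) ≡ β)) ⊃ ((γ ⊃ (γ ∨ β)) ⊃ (¬γ ∧ (¬γ ∨ β)))) ∨ (¬(((β ∨ β) ≡ γ) ⊃ ((β ⊃ α) ⊃ (β ∧ α))) ≡ ¬(((β ⊃ γ) ∨ (α ≡ β)) ⊃ ((α ∧ β) ⊃ α))) = 6 ∨ 4 = 6
γ ⊃ γ = 4 ⊃ 4 = 7
¬(γ ⊃ γ) = ¬7 = 0
β ⊃ γ = 3 ⊃ 4 = 7
α ⊃ (β ⊃ γ) = 6 ⊃ 7 = 7
γ ∧ β = 4 ∧ 3 = 3
(α ⊃ (β ⊃ γ)) ∧ (γ ∧ β) = 7 ∧ 3 = 3
¬(γ ⊃ γ) ≡ ((α ⊃ (β ⊃ γ)) ∧ (γ ∧ β)) = 0 ≡ 3 = 4
β ∧ α = 3 ∧ 6 = 3
¬(β ∧ α) = ¬3 = 4
¬γ = ¬4 = 3
¬γ = ¬4 = 3
¬γ ⊃ ¬γ = 3 ⊃ 3 = 7
γ ∧ α = 4 ∧ 6 = 4
γ ∧ (γ ∧ α) = 4 ∧ 4 = 4
(¬γ ⊃ ¬γ) ⊃ (γ ∧ (γ ∧ α)) = 7 ⊃ 4 = 4
¬(β ∧ α) ≡ ((¬γ ⊃ ¬γ) ⊃ (γ ∧ (γ ∧ α))) = 4 ≡ 4 = 7
α ∧ β = 6 ∧ 3 = 3
γ ⊃ (α ∧ β) = 4 ⊃ 3 = 6
α ⊃ α = 6 ⊃ 6 = 7
β ⊃ γ = 3 ⊃ 4 = 7
(α ⊃ α) ∨ (β ⊃ γ) = 7 ∨ 7 = 7
(γ ⊃ (α ∧ β)) ⊃ ((α ⊃ α) ∨ (β ⊃ γ)) = 6 ⊃ 7 = 7
(¬(β ∧ α) ≡ ((¬γ ⊃ ¬γ) ⊃ (γ ∧ (γ ∧ α)))) ⊃ ((γ ⊃ (α ∧ β)) ⊃ ((α ⊃ α) ∨ (β ⊃ γ))) = 7 ⊃ 7 = 7
(¬(γ ⊃ γ) ≡ ((α ⊃ (β ⊃ γ)) ∧ (γ ∧ β))) ≡ ((¬(β ∧ α) ≡ ((¬γ ⊃ ¬γ) ⊃ (γ ∧ (γ ∧ α)))) ⊃ ((γ ⊃ (α ∧ β)) ⊃ ((α ⊃ α) ∨ (β ⊃ γ)))) = 4 ≡ 7 = 4
(((((¬α ≡ γ) ⊃ ((β ≡ β) ⊃ β)) ⊃ ((β ⊃ γ) ≡ β)) ⊃ ((γ ⊃ (γ ∨ β)) ⊃ (¬γ ∧ (¬γ ∨ β)))) ∨ (¬(((β ∨ β) ≡ γ) ⊃ ((β ⊃ α) ⊃ (β ∧ α))) ≡ ¬(((β ⊃ γ) ∨ (α ≡ β)) ⊃ ((α ∧ β) ⊃ α)))) ≡ ((¬(γ ⊃ γ) ≡ ((α ⊃ (β ⊃ γ)) ∧ (γ ∧ β))) ≡ ((¬(β ∧ α) ≡ ((¬γ ⊃ ¬γ) ⊃ (γ ∧ (γ ∧ α)))) ⊃ ((γ ⊃ (α ∧ β)) ⊃ ((α ⊃ α) ∨ (β ⊃ γ))))) = 6 ≡ 4 = 5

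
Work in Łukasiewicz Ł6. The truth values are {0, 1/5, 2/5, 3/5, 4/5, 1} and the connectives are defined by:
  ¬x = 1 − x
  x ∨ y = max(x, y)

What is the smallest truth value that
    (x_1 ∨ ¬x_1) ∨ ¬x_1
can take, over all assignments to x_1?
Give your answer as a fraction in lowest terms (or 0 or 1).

Take x_1 = 2/5:
¬x_1 = ¬2/5 = 3/5
x_1 ∨ ¬x_1 = 2/5 ∨ 3/5 = 3/5
¬x_1 = ¬2/5 = 3/5
(x_1 ∨ ¬x_1) ∨ ¬x_1 = 3/5 ∨ 3/5 = 3/5
No assignment yields a value below 3/5, so this is the minimum.

3/5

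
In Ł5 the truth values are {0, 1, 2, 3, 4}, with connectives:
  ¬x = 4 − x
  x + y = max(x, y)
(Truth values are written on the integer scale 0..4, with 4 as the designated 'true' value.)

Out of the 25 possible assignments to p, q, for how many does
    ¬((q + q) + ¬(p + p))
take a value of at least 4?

1

value 4: 1 assignment (counts)
value 3: 3 assignments
value 2: 5 assignments
value 1: 7 assignments
value 0: 9 assignments
So 1 of the 25 assignments meets the threshold.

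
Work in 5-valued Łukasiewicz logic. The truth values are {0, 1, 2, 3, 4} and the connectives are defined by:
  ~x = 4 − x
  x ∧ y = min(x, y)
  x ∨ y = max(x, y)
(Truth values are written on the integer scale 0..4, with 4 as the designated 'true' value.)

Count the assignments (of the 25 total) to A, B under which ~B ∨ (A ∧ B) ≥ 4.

6

value 4: 6 assignments (counts)
value 3: 8 assignments
value 2: 7 assignments
value 1: 3 assignments
value 0: 1 assignment
So 6 of the 25 assignments meet the threshold.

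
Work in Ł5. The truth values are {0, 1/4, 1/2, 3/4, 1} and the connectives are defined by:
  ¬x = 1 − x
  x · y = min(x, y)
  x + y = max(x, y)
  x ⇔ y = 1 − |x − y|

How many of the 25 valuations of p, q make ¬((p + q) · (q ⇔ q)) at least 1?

1

value 1: 1 assignment (counts)
value 3/4: 3 assignments
value 1/2: 5 assignments
value 1/4: 7 assignments
value 0: 9 assignments
So 1 of the 25 assignments meets the threshold.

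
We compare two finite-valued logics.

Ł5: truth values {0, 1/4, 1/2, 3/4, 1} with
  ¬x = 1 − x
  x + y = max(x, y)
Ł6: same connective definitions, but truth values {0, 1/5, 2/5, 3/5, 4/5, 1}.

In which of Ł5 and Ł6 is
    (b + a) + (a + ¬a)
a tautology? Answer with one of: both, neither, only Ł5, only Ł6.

In Ł5: at a = 1/4, b = 0 the value is 3/4 — not a tautology.
In Ł6: at a = 1/5, b = 0 the value is 4/5 — not a tautology.

neither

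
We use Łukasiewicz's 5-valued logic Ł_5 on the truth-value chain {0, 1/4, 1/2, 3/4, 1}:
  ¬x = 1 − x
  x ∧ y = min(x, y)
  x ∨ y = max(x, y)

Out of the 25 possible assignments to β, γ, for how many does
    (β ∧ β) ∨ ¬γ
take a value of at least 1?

9

value 1: 9 assignments (counts)
value 3/4: 7 assignments
value 1/2: 5 assignments
value 1/4: 3 assignments
value 0: 1 assignment
So 9 of the 25 assignments meet the threshold.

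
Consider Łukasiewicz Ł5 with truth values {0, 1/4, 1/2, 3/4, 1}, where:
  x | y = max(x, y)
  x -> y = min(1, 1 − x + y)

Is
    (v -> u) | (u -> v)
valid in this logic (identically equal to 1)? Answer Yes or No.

Yes

At u = 3/4, v = 0, for instance:
v -> u = 0 -> 3/4 = 1
u -> v = 3/4 -> 0 = 1/4
(v -> u) | (u -> v) = 1 | 1/4 = 1
and checking the remaining 24 assignments likewise gives ≥ 1 in every case.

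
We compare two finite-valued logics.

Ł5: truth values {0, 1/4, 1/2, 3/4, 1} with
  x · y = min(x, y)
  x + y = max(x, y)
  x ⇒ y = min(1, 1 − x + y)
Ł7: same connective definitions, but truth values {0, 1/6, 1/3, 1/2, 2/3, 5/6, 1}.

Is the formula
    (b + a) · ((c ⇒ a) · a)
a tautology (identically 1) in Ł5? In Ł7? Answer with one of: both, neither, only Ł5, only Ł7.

neither

In Ł5: at a = 0, b = 0, c = 0 the value is 0 — not a tautology.
In Ł7: at a = 0, b = 0, c = 0 the value is 0 — not a tautology.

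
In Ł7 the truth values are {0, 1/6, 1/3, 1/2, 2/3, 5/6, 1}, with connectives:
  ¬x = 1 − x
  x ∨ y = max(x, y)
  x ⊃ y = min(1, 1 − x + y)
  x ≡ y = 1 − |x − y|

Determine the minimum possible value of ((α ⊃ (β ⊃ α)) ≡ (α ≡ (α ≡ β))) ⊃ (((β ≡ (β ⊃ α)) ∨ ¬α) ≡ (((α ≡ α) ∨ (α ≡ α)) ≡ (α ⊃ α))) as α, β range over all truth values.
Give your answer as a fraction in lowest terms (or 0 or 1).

Take α = 2/3, β = 1/3:
β ⊃ α = 1/3 ⊃ 2/3 = 1
α ⊃ (β ⊃ α) = 2/3 ⊃ 1 = 1
α ≡ β = 2/3 ≡ 1/3 = 2/3
α ≡ (α ≡ β) = 2/3 ≡ 2/3 = 1
(α ⊃ (β ⊃ α)) ≡ (α ≡ (α ≡ β)) = 1 ≡ 1 = 1
β ⊃ α = 1/3 ⊃ 2/3 = 1
β ≡ (β ⊃ α) = 1/3 ≡ 1 = 1/3
¬α = ¬2/3 = 1/3
(β ≡ (β ⊃ α)) ∨ ¬α = 1/3 ∨ 1/3 = 1/3
α ≡ α = 2/3 ≡ 2/3 = 1
α ≡ α = 2/3 ≡ 2/3 = 1
(α ≡ α) ∨ (α ≡ α) = 1 ∨ 1 = 1
α ⊃ α = 2/3 ⊃ 2/3 = 1
((α ≡ α) ∨ (α ≡ α)) ≡ (α ⊃ α) = 1 ≡ 1 = 1
((β ≡ (β ⊃ α)) ∨ ¬α) ≡ (((α ≡ α) ∨ (α ≡ α)) ≡ (α ⊃ α)) = 1/3 ≡ 1 = 1/3
((α ⊃ (β ⊃ α)) ≡ (α ≡ (α ≡ β))) ⊃ (((β ≡ (β ⊃ α)) ∨ ¬α) ≡ (((α ≡ α) ∨ (α ≡ α)) ≡ (α ⊃ α))) = 1 ⊃ 1/3 = 1/3
No assignment yields a value below 1/3, so this is the minimum.

1/3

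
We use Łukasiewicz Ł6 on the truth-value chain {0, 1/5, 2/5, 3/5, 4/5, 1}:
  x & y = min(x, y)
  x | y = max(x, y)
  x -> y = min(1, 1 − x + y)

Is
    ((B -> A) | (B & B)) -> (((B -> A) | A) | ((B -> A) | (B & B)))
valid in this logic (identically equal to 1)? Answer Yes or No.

At A = 2/5, B = 4/5, for instance:
B -> A = 4/5 -> 2/5 = 3/5
B & B = 4/5 & 4/5 = 4/5
(B -> A) | (B & B) = 3/5 | 4/5 = 4/5
B -> A = 4/5 -> 2/5 = 3/5
(B -> A) | A = 3/5 | 2/5 = 3/5
((B -> A) | A) | ((B -> A) | (B & B)) = 3/5 | 4/5 = 4/5
((B -> A) | (B & B)) -> (((B -> A) | A) | ((B -> A) | (B & B))) = 4/5 -> 4/5 = 1
and checking the remaining 35 assignments likewise gives ≥ 1 in every case.

Yes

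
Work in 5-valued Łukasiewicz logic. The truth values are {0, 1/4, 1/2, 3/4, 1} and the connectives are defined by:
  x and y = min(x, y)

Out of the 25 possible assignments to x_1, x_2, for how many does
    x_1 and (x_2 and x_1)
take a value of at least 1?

1

value 1: 1 assignment (counts)
value 3/4: 3 assignments
value 1/2: 5 assignments
value 1/4: 7 assignments
value 0: 9 assignments
So 1 of the 25 assignments meets the threshold.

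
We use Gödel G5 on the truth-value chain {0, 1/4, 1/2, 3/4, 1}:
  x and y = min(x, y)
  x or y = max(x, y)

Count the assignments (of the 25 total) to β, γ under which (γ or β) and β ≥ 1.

5

value 1: 5 assignments (counts)
value 3/4: 5 assignments
value 1/2: 5 assignments
value 1/4: 5 assignments
value 0: 5 assignments
So 5 of the 25 assignments meet the threshold.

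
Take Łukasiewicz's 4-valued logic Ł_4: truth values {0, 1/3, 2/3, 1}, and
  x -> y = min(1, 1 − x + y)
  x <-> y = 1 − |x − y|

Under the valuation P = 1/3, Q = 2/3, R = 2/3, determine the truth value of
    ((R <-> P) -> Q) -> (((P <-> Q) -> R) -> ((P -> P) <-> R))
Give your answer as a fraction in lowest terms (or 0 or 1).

R <-> P = 2/3 <-> 1/3 = 2/3
(R <-> P) -> Q = 2/3 -> 2/3 = 1
P <-> Q = 1/3 <-> 2/3 = 2/3
(P <-> Q) -> R = 2/3 -> 2/3 = 1
P -> P = 1/3 -> 1/3 = 1
(P -> P) <-> R = 1 <-> 2/3 = 2/3
((P <-> Q) -> R) -> ((P -> P) <-> R) = 1 -> 2/3 = 2/3
((R <-> P) -> Q) -> (((P <-> Q) -> R) -> ((P -> P) <-> R)) = 1 -> 2/3 = 2/3

2/3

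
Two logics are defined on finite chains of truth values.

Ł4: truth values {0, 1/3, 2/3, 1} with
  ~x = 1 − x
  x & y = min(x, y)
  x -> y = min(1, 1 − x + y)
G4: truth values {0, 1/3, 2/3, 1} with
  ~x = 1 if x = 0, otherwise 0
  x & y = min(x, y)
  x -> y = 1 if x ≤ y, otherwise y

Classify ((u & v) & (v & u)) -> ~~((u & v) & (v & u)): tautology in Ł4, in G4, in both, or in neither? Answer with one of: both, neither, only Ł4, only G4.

both

In Ł4: every assignment gives 1 — tautology.
In G4: every assignment gives 1 — tautology.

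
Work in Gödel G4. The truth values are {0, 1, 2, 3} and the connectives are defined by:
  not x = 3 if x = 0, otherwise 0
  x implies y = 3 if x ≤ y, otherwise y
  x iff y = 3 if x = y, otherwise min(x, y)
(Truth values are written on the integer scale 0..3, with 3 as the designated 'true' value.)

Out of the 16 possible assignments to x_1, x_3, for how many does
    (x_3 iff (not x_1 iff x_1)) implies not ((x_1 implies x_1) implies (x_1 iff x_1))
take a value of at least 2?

x_1 = 0, x_3 = 0 ↦ 0  <
x_1 = 0, x_3 = 1 ↦ 3  ≥
x_1 = 0, x_3 = 2 ↦ 3  ≥
x_1 = 0, x_3 = 3 ↦ 3  ≥
x_1 = 1, x_3 = 0 ↦ 0  <
x_1 = 1, x_3 = 1 ↦ 3  ≥
x_1 = 1, x_3 = 2 ↦ 3  ≥
x_1 = 1, x_3 = 3 ↦ 3  ≥
x_1 = 2, x_3 = 0 ↦ 0  <
x_1 = 2, x_3 = 1 ↦ 3  ≥
x_1 = 2, x_3 = 2 ↦ 3  ≥
x_1 = 2, x_3 = 3 ↦ 3  ≥
x_1 = 3, x_3 = 0 ↦ 0  <
x_1 = 3, x_3 = 1 ↦ 3  ≥
x_1 = 3, x_3 = 2 ↦ 3  ≥
x_1 = 3, x_3 = 3 ↦ 3  ≥
So 12 of the 16 assignments meet the threshold.

12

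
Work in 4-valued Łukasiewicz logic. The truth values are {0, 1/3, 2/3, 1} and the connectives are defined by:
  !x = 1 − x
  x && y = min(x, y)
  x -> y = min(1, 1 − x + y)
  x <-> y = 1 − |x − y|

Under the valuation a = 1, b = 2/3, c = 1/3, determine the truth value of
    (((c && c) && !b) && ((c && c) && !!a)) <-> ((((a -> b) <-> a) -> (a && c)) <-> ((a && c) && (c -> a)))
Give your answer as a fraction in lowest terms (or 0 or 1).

2/3

c && c = 1/3 && 1/3 = 1/3
!b = !2/3 = 1/3
(c && c) && !b = 1/3 && 1/3 = 1/3
c && c = 1/3 && 1/3 = 1/3
!a = !1 = 0
!!a = !0 = 1
(c && c) && !!a = 1/3 && 1 = 1/3
((c && c) && !b) && ((c && c) && !!a) = 1/3 && 1/3 = 1/3
a -> b = 1 -> 2/3 = 2/3
(a -> b) <-> a = 2/3 <-> 1 = 2/3
a && c = 1 && 1/3 = 1/3
((a -> b) <-> a) -> (a && c) = 2/3 -> 1/3 = 2/3
a && c = 1 && 1/3 = 1/3
c -> a = 1/3 -> 1 = 1
(a && c) && (c -> a) = 1/3 && 1 = 1/3
(((a -> b) <-> a) -> (a && c)) <-> ((a && c) && (c -> a)) = 2/3 <-> 1/3 = 2/3
(((c && c) && !b) && ((c && c) && !!a)) <-> ((((a -> b) <-> a) -> (a && c)) <-> ((a && c) && (c -> a))) = 1/3 <-> 2/3 = 2/3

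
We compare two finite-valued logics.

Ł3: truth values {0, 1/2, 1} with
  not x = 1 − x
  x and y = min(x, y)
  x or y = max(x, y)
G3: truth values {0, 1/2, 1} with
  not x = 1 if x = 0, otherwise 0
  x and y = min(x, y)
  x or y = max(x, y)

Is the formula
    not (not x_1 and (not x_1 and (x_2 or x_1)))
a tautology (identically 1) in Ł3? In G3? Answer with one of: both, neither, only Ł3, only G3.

In Ł3: at x_1 = 0, x_2 = 1/2 the value is 1/2 — not a tautology.
In G3: at x_1 = 0, x_2 = 1/2 the value is 0 — not a tautology.

neither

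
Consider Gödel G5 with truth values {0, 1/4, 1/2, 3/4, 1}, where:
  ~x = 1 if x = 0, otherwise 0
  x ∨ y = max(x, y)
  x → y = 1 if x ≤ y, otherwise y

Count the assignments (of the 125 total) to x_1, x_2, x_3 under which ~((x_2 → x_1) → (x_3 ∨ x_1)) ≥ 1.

1

value 1: 1 assignment (counts)
value 0: 124 assignments
So 1 of the 125 assignments meets the threshold.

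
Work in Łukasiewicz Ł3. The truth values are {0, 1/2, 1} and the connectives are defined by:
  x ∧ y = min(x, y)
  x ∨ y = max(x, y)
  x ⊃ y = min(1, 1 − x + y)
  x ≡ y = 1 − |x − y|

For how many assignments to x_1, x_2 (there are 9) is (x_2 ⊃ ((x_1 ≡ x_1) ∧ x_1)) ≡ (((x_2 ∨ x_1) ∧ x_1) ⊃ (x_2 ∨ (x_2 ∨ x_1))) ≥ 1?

6

x_1 = 0, x_2 = 0 ↦ 1  ≥
x_1 = 0, x_2 = 1/2 ↦ 1/2  <
x_1 = 0, x_2 = 1 ↦ 0  <
x_1 = 1/2, x_2 = 0 ↦ 1  ≥
x_1 = 1/2, x_2 = 1/2 ↦ 1  ≥
x_1 = 1/2, x_2 = 1 ↦ 1/2  <
x_1 = 1, x_2 = 0 ↦ 1  ≥
x_1 = 1, x_2 = 1/2 ↦ 1  ≥
x_1 = 1, x_2 = 1 ↦ 1  ≥
So 6 of the 9 assignments meet the threshold.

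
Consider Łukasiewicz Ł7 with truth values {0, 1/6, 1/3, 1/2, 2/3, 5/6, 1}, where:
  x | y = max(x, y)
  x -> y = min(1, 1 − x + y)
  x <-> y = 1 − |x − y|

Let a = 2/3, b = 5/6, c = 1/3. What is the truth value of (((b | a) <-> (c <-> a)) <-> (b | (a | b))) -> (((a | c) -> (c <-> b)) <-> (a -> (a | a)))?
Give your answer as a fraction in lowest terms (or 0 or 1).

5/6

b | a = 5/6 | 2/3 = 5/6
c <-> a = 1/3 <-> 2/3 = 2/3
(b | a) <-> (c <-> a) = 5/6 <-> 2/3 = 5/6
a | b = 2/3 | 5/6 = 5/6
b | (a | b) = 5/6 | 5/6 = 5/6
((b | a) <-> (c <-> a)) <-> (b | (a | b)) = 5/6 <-> 5/6 = 1
a | c = 2/3 | 1/3 = 2/3
c <-> b = 1/3 <-> 5/6 = 1/2
(a | c) -> (c <-> b) = 2/3 -> 1/2 = 5/6
a | a = 2/3 | 2/3 = 2/3
a -> (a | a) = 2/3 -> 2/3 = 1
((a | c) -> (c <-> b)) <-> (a -> (a | a)) = 5/6 <-> 1 = 5/6
(((b | a) <-> (c <-> a)) <-> (b | (a | b))) -> (((a | c) -> (c <-> b)) <-> (a -> (a | a))) = 1 -> 5/6 = 5/6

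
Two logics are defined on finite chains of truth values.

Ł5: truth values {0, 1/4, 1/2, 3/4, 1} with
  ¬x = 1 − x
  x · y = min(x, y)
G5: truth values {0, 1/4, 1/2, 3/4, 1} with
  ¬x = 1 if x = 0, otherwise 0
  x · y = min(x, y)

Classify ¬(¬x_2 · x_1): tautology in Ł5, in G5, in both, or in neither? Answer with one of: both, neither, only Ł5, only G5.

In Ł5: at x_1 = 1/4, x_2 = 0 the value is 3/4 — not a tautology.
In G5: at x_1 = 1/4, x_2 = 0 the value is 0 — not a tautology.

neither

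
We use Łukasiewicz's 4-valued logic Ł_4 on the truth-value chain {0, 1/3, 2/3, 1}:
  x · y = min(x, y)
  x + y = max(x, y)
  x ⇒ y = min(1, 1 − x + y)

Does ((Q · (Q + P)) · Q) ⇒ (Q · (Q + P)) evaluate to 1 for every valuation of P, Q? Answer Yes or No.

P = 0, Q = 0 ↦ 1
P = 0, Q = 1/3 ↦ 1
P = 0, Q = 2/3 ↦ 1
P = 0, Q = 1 ↦ 1
P = 1/3, Q = 0 ↦ 1
P = 1/3, Q = 1/3 ↦ 1
P = 1/3, Q = 2/3 ↦ 1
P = 1/3, Q = 1 ↦ 1
P = 2/3, Q = 0 ↦ 1
P = 2/3, Q = 1/3 ↦ 1
P = 2/3, Q = 2/3 ↦ 1
P = 2/3, Q = 1 ↦ 1
P = 1, Q = 0 ↦ 1
P = 1, Q = 1/3 ↦ 1
P = 1, Q = 2/3 ↦ 1
P = 1, Q = 1 ↦ 1
Every assignment gives a value ≥ 1.

Yes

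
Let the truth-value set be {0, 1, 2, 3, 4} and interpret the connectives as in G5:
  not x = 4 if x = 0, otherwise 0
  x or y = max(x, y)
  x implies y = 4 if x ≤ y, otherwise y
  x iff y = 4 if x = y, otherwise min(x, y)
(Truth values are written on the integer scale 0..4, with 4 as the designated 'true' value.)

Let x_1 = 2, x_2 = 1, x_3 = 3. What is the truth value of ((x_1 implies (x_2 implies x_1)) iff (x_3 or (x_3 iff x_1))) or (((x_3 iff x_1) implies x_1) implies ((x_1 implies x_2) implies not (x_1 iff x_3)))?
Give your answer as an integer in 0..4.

3

x_2 implies x_1 = 1 implies 2 = 4
x_1 implies (x_2 implies x_1) = 2 implies 4 = 4
x_3 iff x_1 = 3 iff 2 = 2
x_3 or (x_3 iff x_1) = 3 or 2 = 3
(x_1 implies (x_2 implies x_1)) iff (x_3 or (x_3 iff x_1)) = 4 iff 3 = 3
x_3 iff x_1 = 3 iff 2 = 2
(x_3 iff x_1) implies x_1 = 2 implies 2 = 4
x_1 implies x_2 = 2 implies 1 = 1
x_1 iff x_3 = 2 iff 3 = 2
not (x_1 iff x_3) = not 2 = 0
(x_1 implies x_2) implies not (x_1 iff x_3) = 1 implies 0 = 0
((x_3 iff x_1) implies x_1) implies ((x_1 implies x_2) implies not (x_1 iff x_3)) = 4 implies 0 = 0
((x_1 implies (x_2 implies x_1)) iff (x_3 or (x_3 iff x_1))) or (((x_3 iff x_1) implies x_1) implies ((x_1 implies x_2) implies not (x_1 iff x_3))) = 3 or 0 = 3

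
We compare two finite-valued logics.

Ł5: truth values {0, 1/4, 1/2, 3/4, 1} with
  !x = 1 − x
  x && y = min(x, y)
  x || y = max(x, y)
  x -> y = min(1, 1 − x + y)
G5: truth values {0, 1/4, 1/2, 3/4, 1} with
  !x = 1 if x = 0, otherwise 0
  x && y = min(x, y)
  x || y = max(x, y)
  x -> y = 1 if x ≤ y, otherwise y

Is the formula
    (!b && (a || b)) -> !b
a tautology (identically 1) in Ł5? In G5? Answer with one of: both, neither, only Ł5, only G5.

both

In Ł5: every assignment gives 1 — tautology.
In G5: every assignment gives 1 — tautology.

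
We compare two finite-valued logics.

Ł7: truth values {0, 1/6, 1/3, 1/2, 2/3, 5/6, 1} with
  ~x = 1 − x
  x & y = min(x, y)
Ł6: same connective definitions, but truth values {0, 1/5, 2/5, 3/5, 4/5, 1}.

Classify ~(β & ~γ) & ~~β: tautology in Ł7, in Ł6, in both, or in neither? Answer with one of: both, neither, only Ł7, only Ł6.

neither

In Ł7: at β = 0, γ = 0 the value is 0 — not a tautology.
In Ł6: at β = 0, γ = 0 the value is 0 — not a tautology.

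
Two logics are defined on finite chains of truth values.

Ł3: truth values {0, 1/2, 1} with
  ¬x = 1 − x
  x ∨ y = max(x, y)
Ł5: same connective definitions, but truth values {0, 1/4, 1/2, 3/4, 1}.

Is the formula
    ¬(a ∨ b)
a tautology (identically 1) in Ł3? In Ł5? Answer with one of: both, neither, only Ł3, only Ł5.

neither

In Ł3: at a = 0, b = 1/2 the value is 1/2 — not a tautology.
In Ł5: at a = 0, b = 1/4 the value is 3/4 — not a tautology.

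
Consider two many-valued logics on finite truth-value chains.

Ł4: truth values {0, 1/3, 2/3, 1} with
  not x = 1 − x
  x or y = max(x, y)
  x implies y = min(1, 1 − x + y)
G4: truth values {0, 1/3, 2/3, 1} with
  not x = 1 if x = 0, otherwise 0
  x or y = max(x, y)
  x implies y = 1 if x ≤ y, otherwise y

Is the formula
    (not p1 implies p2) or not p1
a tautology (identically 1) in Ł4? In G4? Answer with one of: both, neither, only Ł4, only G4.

In Ł4: at p1 = 1/3, p2 = 0 the value is 2/3 — not a tautology.
In G4: every assignment gives 1 — tautology.

only G4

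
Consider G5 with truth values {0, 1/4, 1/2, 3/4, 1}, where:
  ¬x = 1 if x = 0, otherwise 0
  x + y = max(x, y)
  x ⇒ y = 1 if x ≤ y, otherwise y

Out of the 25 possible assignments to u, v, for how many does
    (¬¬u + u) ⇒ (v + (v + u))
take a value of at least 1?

13

value 1: 13 assignments (counts)
value 3/4: 6 assignments
value 1/2: 4 assignments
value 1/4: 2 assignments
So 13 of the 25 assignments meet the threshold.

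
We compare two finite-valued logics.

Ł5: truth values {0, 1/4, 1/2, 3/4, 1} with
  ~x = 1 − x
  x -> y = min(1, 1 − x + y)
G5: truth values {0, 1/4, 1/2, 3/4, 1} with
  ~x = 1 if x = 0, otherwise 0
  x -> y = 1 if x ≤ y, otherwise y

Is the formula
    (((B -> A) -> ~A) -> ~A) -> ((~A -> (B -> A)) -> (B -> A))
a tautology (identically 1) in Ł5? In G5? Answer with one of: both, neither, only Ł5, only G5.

In Ł5: every assignment gives 1 — tautology.
In G5: at A = 1/4, B = 1/2 the value is 1/4 — not a tautology.

only Ł5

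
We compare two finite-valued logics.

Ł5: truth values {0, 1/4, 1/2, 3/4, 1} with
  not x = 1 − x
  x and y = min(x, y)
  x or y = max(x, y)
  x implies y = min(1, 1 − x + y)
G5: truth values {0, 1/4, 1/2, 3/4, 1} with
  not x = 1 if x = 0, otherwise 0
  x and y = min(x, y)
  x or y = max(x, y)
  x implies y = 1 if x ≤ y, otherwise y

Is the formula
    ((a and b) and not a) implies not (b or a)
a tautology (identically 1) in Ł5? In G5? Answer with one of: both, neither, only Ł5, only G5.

only G5

In Ł5: at a = 1/4, b = 1 the value is 3/4 — not a tautology.
In G5: every assignment gives 1 — tautology.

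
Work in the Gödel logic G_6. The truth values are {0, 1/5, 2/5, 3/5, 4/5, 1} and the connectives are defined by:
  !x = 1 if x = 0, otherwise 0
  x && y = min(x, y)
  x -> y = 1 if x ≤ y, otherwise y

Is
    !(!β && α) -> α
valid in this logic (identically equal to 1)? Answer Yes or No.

No

Counterexample: take α = 0, β = 0.
!β = !0 = 1
!β && α = 1 && 0 = 0
!(!β && α) = !0 = 1
!(!β && α) -> α = 1 -> 0 = 0
This gives 0 ≠ 1.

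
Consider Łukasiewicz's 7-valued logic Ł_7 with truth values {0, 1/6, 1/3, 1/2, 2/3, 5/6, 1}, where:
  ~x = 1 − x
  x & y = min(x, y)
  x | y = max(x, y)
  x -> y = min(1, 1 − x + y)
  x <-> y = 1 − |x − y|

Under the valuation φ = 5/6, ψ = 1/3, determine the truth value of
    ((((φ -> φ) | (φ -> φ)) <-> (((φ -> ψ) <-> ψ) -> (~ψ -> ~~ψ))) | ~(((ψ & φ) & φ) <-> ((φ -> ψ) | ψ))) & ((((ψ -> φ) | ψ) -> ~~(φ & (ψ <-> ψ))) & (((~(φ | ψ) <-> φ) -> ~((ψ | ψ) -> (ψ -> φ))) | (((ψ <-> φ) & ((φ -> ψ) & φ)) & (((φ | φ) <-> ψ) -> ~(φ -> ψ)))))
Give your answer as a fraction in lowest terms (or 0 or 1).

φ -> φ = 5/6 -> 5/6 = 1
φ -> φ = 5/6 -> 5/6 = 1
(φ -> φ) | (φ -> φ) = 1 | 1 = 1
φ -> ψ = 5/6 -> 1/3 = 1/2
(φ -> ψ) <-> ψ = 1/2 <-> 1/3 = 5/6
~ψ = ~1/3 = 2/3
~ψ = ~1/3 = 2/3
~~ψ = ~2/3 = 1/3
~ψ -> ~~ψ = 2/3 -> 1/3 = 2/3
((φ -> ψ) <-> ψ) -> (~ψ -> ~~ψ) = 5/6 -> 2/3 = 5/6
((φ -> φ) | (φ -> φ)) <-> (((φ -> ψ) <-> ψ) -> (~ψ -> ~~ψ)) = 1 <-> 5/6 = 5/6
ψ & φ = 1/3 & 5/6 = 1/3
(ψ & φ) & φ = 1/3 & 5/6 = 1/3
φ -> ψ = 5/6 -> 1/3 = 1/2
(φ -> ψ) | ψ = 1/2 | 1/3 = 1/2
((ψ & φ) & φ) <-> ((φ -> ψ) | ψ) = 1/3 <-> 1/2 = 5/6
~(((ψ & φ) & φ) <-> ((φ -> ψ) | ψ)) = ~5/6 = 1/6
(((φ -> φ) | (φ -> φ)) <-> (((φ -> ψ) <-> ψ) -> (~ψ -> ~~ψ))) | ~(((ψ & φ) & φ) <-> ((φ -> ψ) | ψ)) = 5/6 | 1/6 = 5/6
ψ -> φ = 1/3 -> 5/6 = 1
(ψ -> φ) | ψ = 1 | 1/3 = 1
ψ <-> ψ = 1/3 <-> 1/3 = 1
φ & (ψ <-> ψ) = 5/6 & 1 = 5/6
~(φ & (ψ <-> ψ)) = ~5/6 = 1/6
~~(φ & (ψ <-> ψ)) = ~1/6 = 5/6
((ψ -> φ) | ψ) -> ~~(φ & (ψ <-> ψ)) = 1 -> 5/6 = 5/6
φ | ψ = 5/6 | 1/3 = 5/6
~(φ | ψ) = ~5/6 = 1/6
~(φ | ψ) <-> φ = 1/6 <-> 5/6 = 1/3
ψ | ψ = 1/3 | 1/3 = 1/3
ψ -> φ = 1/3 -> 5/6 = 1
(ψ | ψ) -> (ψ -> φ) = 1/3 -> 1 = 1
~((ψ | ψ) -> (ψ -> φ)) = ~1 = 0
(~(φ | ψ) <-> φ) -> ~((ψ | ψ) -> (ψ -> φ)) = 1/3 -> 0 = 2/3
ψ <-> φ = 1/3 <-> 5/6 = 1/2
φ -> ψ = 5/6 -> 1/3 = 1/2
(φ -> ψ) & φ = 1/2 & 5/6 = 1/2
(ψ <-> φ) & ((φ -> ψ) & φ) = 1/2 & 1/2 = 1/2
φ | φ = 5/6 | 5/6 = 5/6
(φ | φ) <-> ψ = 5/6 <-> 1/3 = 1/2
φ -> ψ = 5/6 -> 1/3 = 1/2
~(φ -> ψ) = ~1/2 = 1/2
((φ | φ) <-> ψ) -> ~(φ -> ψ) = 1/2 -> 1/2 = 1
((ψ <-> φ) & ((φ -> ψ) & φ)) & (((φ | φ) <-> ψ) -> ~(φ -> ψ)) = 1/2 & 1 = 1/2
((~(φ | ψ) <-> φ) -> ~((ψ | ψ) -> (ψ -> φ))) | (((ψ <-> φ) & ((φ -> ψ) & φ)) & (((φ | φ) <-> ψ) -> ~(φ -> ψ))) = 2/3 | 1/2 = 2/3
(((ψ -> φ) | ψ) -> ~~(φ & (ψ <-> ψ))) & (((~(φ | ψ) <-> φ) -> ~((ψ | ψ) -> (ψ -> φ))) | (((ψ <-> φ) & ((φ -> ψ) & φ)) & (((φ | φ) <-> ψ) -> ~(φ -> ψ)))) = 5/6 & 2/3 = 2/3
((((φ -> φ) | (φ -> φ)) <-> (((φ -> ψ) <-> ψ) -> (~ψ -> ~~ψ))) | ~(((ψ & φ) & φ) <-> ((φ -> ψ) | ψ))) & ((((ψ -> φ) | ψ) -> ~~(φ & (ψ <-> ψ))) & (((~(φ | ψ) <-> φ) -> ~((ψ | ψ) -> (ψ -> φ))) | (((ψ <-> φ) & ((φ -> ψ) & φ)) & (((φ | φ) <-> ψ) -> ~(φ -> ψ))))) = 5/6 & 2/3 = 2/3

2/3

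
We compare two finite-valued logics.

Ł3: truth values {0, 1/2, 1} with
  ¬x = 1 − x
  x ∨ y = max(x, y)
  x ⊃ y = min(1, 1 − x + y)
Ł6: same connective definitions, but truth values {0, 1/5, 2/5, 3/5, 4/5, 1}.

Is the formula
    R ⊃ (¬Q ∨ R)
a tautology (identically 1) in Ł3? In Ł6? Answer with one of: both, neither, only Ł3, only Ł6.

both

In Ł3: every assignment gives 1 — tautology.
In Ł6: every assignment gives 1 — tautology.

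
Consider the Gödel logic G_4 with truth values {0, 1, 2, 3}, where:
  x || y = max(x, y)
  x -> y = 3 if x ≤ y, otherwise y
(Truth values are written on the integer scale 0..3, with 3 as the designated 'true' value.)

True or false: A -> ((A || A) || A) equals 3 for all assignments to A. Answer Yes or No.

Yes

A = 0 ↦ 3
A = 1 ↦ 3
A = 2 ↦ 3
A = 3 ↦ 3
Every assignment gives a value ≥ 3.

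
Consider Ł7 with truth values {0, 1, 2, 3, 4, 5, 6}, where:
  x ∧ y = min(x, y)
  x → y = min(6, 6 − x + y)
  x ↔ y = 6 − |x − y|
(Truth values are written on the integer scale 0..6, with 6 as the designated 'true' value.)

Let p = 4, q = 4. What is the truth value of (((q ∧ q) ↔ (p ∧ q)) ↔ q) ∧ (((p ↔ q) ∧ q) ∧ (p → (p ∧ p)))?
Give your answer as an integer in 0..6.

4

q ∧ q = 4 ∧ 4 = 4
p ∧ q = 4 ∧ 4 = 4
(q ∧ q) ↔ (p ∧ q) = 4 ↔ 4 = 6
((q ∧ q) ↔ (p ∧ q)) ↔ q = 6 ↔ 4 = 4
p ↔ q = 4 ↔ 4 = 6
(p ↔ q) ∧ q = 6 ∧ 4 = 4
p ∧ p = 4 ∧ 4 = 4
p → (p ∧ p) = 4 → 4 = 6
((p ↔ q) ∧ q) ∧ (p → (p ∧ p)) = 4 ∧ 6 = 4
(((q ∧ q) ↔ (p ∧ q)) ↔ q) ∧ (((p ↔ q) ∧ q) ∧ (p → (p ∧ p))) = 4 ∧ 4 = 4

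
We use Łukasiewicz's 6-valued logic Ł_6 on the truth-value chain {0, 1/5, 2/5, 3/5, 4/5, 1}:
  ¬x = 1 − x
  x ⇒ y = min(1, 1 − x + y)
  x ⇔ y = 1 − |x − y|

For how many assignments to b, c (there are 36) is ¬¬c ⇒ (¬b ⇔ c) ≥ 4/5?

30

value 1: 27 assignments (counts)
value 4/5: 3 assignments (counts)
value 3/5: 2 assignments
value 2/5: 2 assignments
value 1/5: 1 assignment
value 0: 1 assignment
So 30 of the 36 assignments meet the threshold.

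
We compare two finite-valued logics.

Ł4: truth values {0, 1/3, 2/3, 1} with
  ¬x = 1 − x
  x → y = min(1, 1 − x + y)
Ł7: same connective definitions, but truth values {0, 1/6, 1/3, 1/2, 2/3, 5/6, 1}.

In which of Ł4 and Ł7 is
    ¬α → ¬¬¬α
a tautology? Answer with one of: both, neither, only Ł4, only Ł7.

In Ł4: every assignment gives 1 — tautology.
In Ł7: every assignment gives 1 — tautology.

both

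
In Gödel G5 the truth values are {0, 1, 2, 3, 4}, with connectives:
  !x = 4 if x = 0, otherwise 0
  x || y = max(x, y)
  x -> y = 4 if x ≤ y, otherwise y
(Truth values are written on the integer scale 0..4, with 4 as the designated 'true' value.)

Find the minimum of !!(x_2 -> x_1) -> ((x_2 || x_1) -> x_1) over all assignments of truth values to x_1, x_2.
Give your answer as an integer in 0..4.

Take x_1 = 1, x_2 = 2:
x_2 -> x_1 = 2 -> 1 = 1
!(x_2 -> x_1) = !1 = 0
!!(x_2 -> x_1) = !0 = 4
x_2 || x_1 = 2 || 1 = 2
(x_2 || x_1) -> x_1 = 2 -> 1 = 1
!!(x_2 -> x_1) -> ((x_2 || x_1) -> x_1) = 4 -> 1 = 1
No assignment yields a value below 1, so this is the minimum.

1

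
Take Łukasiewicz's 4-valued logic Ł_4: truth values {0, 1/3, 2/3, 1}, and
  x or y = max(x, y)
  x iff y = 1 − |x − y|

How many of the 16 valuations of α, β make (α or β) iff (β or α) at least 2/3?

α = 0, β = 0 ↦ 1  ≥
α = 0, β = 1/3 ↦ 1  ≥
α = 0, β = 2/3 ↦ 1  ≥
α = 0, β = 1 ↦ 1  ≥
α = 1/3, β = 0 ↦ 1  ≥
α = 1/3, β = 1/3 ↦ 1  ≥
α = 1/3, β = 2/3 ↦ 1  ≥
α = 1/3, β = 1 ↦ 1  ≥
α = 2/3, β = 0 ↦ 1  ≥
α = 2/3, β = 1/3 ↦ 1  ≥
α = 2/3, β = 2/3 ↦ 1  ≥
α = 2/3, β = 1 ↦ 1  ≥
α = 1, β = 0 ↦ 1  ≥
α = 1, β = 1/3 ↦ 1  ≥
α = 1, β = 2/3 ↦ 1  ≥
α = 1, β = 1 ↦ 1  ≥
So 16 of the 16 assignments meet the threshold.

16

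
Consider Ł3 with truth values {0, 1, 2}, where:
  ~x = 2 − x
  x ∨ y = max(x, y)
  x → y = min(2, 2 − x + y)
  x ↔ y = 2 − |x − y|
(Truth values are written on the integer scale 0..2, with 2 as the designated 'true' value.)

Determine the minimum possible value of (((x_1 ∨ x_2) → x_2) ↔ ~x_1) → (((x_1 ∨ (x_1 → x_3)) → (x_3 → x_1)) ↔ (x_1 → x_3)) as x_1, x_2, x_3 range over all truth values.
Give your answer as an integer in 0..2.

0

Take x_1 = 0, x_2 = 0, x_3 = 2:
x_1 ∨ x_2 = 0 ∨ 0 = 0
(x_1 ∨ x_2) → x_2 = 0 → 0 = 2
~x_1 = ~0 = 2
((x_1 ∨ x_2) → x_2) ↔ ~x_1 = 2 ↔ 2 = 2
x_1 → x_3 = 0 → 2 = 2
x_1 ∨ (x_1 → x_3) = 0 ∨ 2 = 2
x_3 → x_1 = 2 → 0 = 0
(x_1 ∨ (x_1 → x_3)) → (x_3 → x_1) = 2 → 0 = 0
x_1 → x_3 = 0 → 2 = 2
((x_1 ∨ (x_1 → x_3)) → (x_3 → x_1)) ↔ (x_1 → x_3) = 0 ↔ 2 = 0
(((x_1 ∨ x_2) → x_2) ↔ ~x_1) → (((x_1 ∨ (x_1 → x_3)) → (x_3 → x_1)) ↔ (x_1 → x_3)) = 2 → 0 = 0
No assignment yields a value below 0, so this is the minimum.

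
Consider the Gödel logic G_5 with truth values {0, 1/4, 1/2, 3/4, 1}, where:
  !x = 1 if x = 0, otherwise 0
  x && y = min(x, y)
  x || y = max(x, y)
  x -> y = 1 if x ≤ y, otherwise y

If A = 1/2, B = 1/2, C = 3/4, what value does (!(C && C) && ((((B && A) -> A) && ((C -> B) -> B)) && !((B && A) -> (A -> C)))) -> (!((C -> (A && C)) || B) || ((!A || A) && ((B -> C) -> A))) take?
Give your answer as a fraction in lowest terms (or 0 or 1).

1

C && C = 3/4 && 3/4 = 3/4
!(C && C) = !3/4 = 0
B && A = 1/2 && 1/2 = 1/2
(B && A) -> A = 1/2 -> 1/2 = 1
C -> B = 3/4 -> 1/2 = 1/2
(C -> B) -> B = 1/2 -> 1/2 = 1
((B && A) -> A) && ((C -> B) -> B) = 1 && 1 = 1
B && A = 1/2 && 1/2 = 1/2
A -> C = 1/2 -> 3/4 = 1
(B && A) -> (A -> C) = 1/2 -> 1 = 1
!((B && A) -> (A -> C)) = !1 = 0
(((B && A) -> A) && ((C -> B) -> B)) && !((B && A) -> (A -> C)) = 1 && 0 = 0
!(C && C) && ((((B && A) -> A) && ((C -> B) -> B)) && !((B && A) -> (A -> C))) = 0 && 0 = 0
A && C = 1/2 && 3/4 = 1/2
C -> (A && C) = 3/4 -> 1/2 = 1/2
(C -> (A && C)) || B = 1/2 || 1/2 = 1/2
!((C -> (A && C)) || B) = !1/2 = 0
!A = !1/2 = 0
!A || A = 0 || 1/2 = 1/2
B -> C = 1/2 -> 3/4 = 1
(B -> C) -> A = 1 -> 1/2 = 1/2
(!A || A) && ((B -> C) -> A) = 1/2 && 1/2 = 1/2
!((C -> (A && C)) || B) || ((!A || A) && ((B -> C) -> A)) = 0 || 1/2 = 1/2
(!(C && C) && ((((B && A) -> A) && ((C -> B) -> B)) && !((B && A) -> (A -> C)))) -> (!((C -> (A && C)) || B) || ((!A || A) && ((B -> C) -> A))) = 0 -> 1/2 = 1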